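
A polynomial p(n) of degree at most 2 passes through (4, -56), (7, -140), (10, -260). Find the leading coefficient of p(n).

Write p(n) = an^2 + bn + c. Substituting each data point gives a linear system:
  16a + 4b + c = -56
  49a + 7b + c = -140
  100a + 10b + c = -260
Solving the system yields a = -2, b = -6, c = 0.
So p(n) = -2n^2 - 6n.
The leading coefficient is -2.

-2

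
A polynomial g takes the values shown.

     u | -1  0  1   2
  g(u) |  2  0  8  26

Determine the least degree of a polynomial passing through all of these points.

Forward differences of the values at u = -1, 0, 1, 2:
  g  : 2  0  8  26
  Δ  : -2  8  18
  Δ^2: 10  10
  Δ^3: 0
The second differences are constant (10) and nonzero, while all higher differences vanish, so the minimal degree is 2.

2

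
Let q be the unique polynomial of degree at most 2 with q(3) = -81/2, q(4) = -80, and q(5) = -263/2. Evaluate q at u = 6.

-195

Using the Lagrange interpolation formula with nodes 3, 4, 5:
  L_0(u) = (u - 4)(u - 5) / 2
  L_1(u) = (u - 3)(u - 5) / -1
  L_2(u) = (u - 3)(u - 4) / 2
Then q(u) = -81/2·L_0(u) - 80·L_1(u) - 263/2·L_2(u).
Expanding and collecting terms gives q(u) = -6u^2 + (5/2)u + 6.
Evaluating at u = 6: q(6) = -195.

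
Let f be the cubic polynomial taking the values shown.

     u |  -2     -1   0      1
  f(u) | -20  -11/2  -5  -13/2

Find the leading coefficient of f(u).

Write f(u) = au^3 + bu^2 + cu + d. Substituting each data point gives a linear system:
  -8a + 4b - 2c + d = -20
  -a + b - c + d = -11/2
  d = -5
  a + b + c + d = -13/2
Solving the system yields a = 2, b = -1, c = -5/2, d = -5.
So f(u) = 2u³ - u² - (5/2)u - 5.
The leading coefficient is 2.

2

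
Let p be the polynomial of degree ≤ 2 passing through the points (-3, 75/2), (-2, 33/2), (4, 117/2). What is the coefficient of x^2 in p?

Write p(x) = ax^2 + bx + c. Substituting each data point gives a linear system:
  9a - 3b + c = 75/2
  4a - 2b + c = 33/2
  16a + 4b + c = 117/2
Solving the system yields a = 4, b = -1, c = -3/2.
So p(x) = 4x² - x - 3/2.
The leading coefficient is 4.

4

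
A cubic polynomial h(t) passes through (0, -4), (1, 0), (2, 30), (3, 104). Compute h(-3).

-40

Write h(t) = at^3 + bt^2 + ct + d. Substituting each data point gives a linear system:
  d = -4
  a + b + c + d = 0
  8a + 4b + 2c + d = 30
  27a + 9b + 3c + d = 104
Solving the system yields a = 3, b = 4, c = -3, d = -4.
So h(t) = 3t³ + 4t² - 3t - 4.
Then h(-3) = -40.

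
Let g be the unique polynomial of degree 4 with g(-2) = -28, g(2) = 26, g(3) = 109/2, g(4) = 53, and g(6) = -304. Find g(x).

g(x) = -x^4 + 4x^3 + 4x^2 - (5/2)x - 1

Using the Lagrange interpolation formula with nodes -2, 2, 3, 4, 6:
  L_0(x) = (x - 2)(x - 3)(x - 4)(x - 6) / 960
  L_1(x) = (x + 2)(x - 3)(x - 4)(x - 6) / -32
  L_2(x) = (x + 2)(x - 2)(x - 4)(x - 6) / 15
  L_3(x) = (x + 2)(x - 2)(x - 3)(x - 6) / -24
  L_4(x) = (x + 2)(x - 2)(x - 3)(x - 4) / 192
Then g(x) = -28·L_0(x) + 26·L_1(x) + 109/2·L_2(x) + 53·L_3(x) - 304·L_4(x).
Expanding and collecting terms gives g(x) = -x⁴ + 4x³ + 4x² - (5/2)x - 1.
Check: g(4) = 53. ✓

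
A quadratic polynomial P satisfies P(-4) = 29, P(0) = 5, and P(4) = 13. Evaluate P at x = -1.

8

Write P(x) = ax^2 + bx + c. Substituting each data point gives a linear system:
  16a - 4b + c = 29
  c = 5
  16a + 4b + c = 13
Solving the system yields a = 1, b = -2, c = 5.
So P(x) = x^2 - 2x + 5.
Then P(-1) = 8.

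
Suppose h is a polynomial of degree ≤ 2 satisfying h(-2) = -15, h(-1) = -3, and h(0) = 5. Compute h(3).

Forward differences of the values at t = -2, -1, 0:
  h  : -15  -3  5
  Δ  : 12  8
  Δ^2: -4
The second differences are constant, confirming degree 2.
Interpolating (Newton forward form) and evaluating at t = 3 gives h(3) = 5.

5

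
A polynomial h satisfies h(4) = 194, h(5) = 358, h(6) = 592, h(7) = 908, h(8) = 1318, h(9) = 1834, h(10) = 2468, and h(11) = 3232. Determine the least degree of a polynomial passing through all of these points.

3

Forward differences of the values at n = 4, 5, 6, 7, 8, 9, 10, 11:
  h  : 194  358  592  908  1318  1834  2468  3232
  Δ  : 164  234  316  410  516  634  764
  Δ^2: 70  82  94  106  118  130
  Δ^3: 12  12  12  12  12
  Δ^4: 0  0  0  0
  Δ^5: 0  0  0
  Δ^6: 0  0
  Δ^7: 0
The third differences are constant (12) and nonzero, while all higher differences vanish, so the minimal degree is 3.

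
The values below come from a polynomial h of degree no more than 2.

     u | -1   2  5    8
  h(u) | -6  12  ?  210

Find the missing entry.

The 3 known points determine the degree-2 polynomial uniquely.
Write h(u) = au^2 + bu + c. Substituting each data point gives a linear system:
  a - b + c = -6
  4a + 2b + c = 12
  64a + 8b + c = 210
Solving the system yields a = 3, b = 3, c = -6.
So h(u) = 3u² + 3u - 6.
Then h(5) = 84.

84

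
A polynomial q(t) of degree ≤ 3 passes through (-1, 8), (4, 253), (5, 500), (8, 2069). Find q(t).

q(t) = 4t^3 + t^2 - 6t + 5

Using the Lagrange interpolation formula with nodes -1, 4, 5, 8:
  L_0(t) = (t - 4)(t - 5)(t - 8) / -270
  L_1(t) = (t + 1)(t - 5)(t - 8) / 20
  L_2(t) = (t + 1)(t - 4)(t - 8) / -18
  L_3(t) = (t + 1)(t - 4)(t - 5) / 108
Then q(t) = 8·L_0(t) + 253·L_1(t) + 500·L_2(t) + 2069·L_3(t).
Expanding and collecting terms gives q(t) = 4t^3 + t^2 - 6t + 5.
Check: q(-1) = 8. ✓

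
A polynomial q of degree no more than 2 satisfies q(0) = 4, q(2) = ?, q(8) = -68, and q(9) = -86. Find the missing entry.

-2

The 3 known points determine the degree-2 polynomial uniquely.
Write q(s) = as^2 + bs + c. Substituting each data point gives a linear system:
  c = 4
  64a + 8b + c = -68
  81a + 9b + c = -86
Solving the system yields a = -1, b = -1, c = 4.
So q(s) = -s² - s + 4.
Then q(2) = -2.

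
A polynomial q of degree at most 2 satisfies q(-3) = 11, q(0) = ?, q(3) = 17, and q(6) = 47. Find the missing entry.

On equispaced nodes a degree-2 polynomial has vanishing third forward difference, so
  - q(-3) + 3·q(0) - 3·q(3) + q(6) = 0.
Substituting the known values and solving for q(0):
  3·q(0) = 15
  q(0) = 5.

5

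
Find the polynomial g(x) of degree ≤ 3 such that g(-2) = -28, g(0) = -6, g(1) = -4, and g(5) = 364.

g(x) = 3x^3 - x - 6

Write g(x) = ax^3 + bx^2 + cx + d. Substituting each data point gives a linear system:
  -8a + 4b - 2c + d = -28
  d = -6
  a + b + c + d = -4
  125a + 25b + 5c + d = 364
Solving the system yields a = 3, b = 0, c = -1, d = -6.
So g(x) = 3x^3 - x - 6.
Check: g(5) = 364. ✓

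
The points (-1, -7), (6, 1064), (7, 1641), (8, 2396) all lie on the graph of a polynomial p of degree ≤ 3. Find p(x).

p(x) = 4x^3 + 5x^2 + 4x - 4

Write p(x) = ax^3 + bx^2 + cx + d. Substituting each data point gives a linear system:
  -a + b - c + d = -7
  216a + 36b + 6c + d = 1064
  343a + 49b + 7c + d = 1641
  512a + 64b + 8c + d = 2396
Solving the system yields a = 4, b = 5, c = 4, d = -4.
So p(x) = 4x³ + 5x² + 4x - 4.
Check: p(6) = 1064. ✓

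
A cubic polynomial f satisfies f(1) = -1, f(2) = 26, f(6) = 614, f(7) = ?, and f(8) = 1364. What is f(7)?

941

The 4 known points determine the degree-3 polynomial uniquely.
Write f(n) = an^3 + bn^2 + cn + d. Substituting each data point gives a linear system:
  a + b + c + d = -1
  8a + 4b + 2c + d = 26
  216a + 36b + 6c + d = 614
  512a + 64b + 8c + d = 1364
Solving the system yields a = 2, b = 6, c = -5, d = -4.
So f(n) = 2n^3 + 6n^2 - 5n - 4.
Then f(7) = 941.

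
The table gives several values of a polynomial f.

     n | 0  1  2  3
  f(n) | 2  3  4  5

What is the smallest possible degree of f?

1

Forward differences of the values at n = 0, 1, 2, 3:
  f  : 2  3  4  5
  Δ  : 1  1  1
  Δ^2: 0  0
  Δ^3: 0
The first differences are constant (1) and nonzero, while all higher differences vanish, so the minimal degree is 1.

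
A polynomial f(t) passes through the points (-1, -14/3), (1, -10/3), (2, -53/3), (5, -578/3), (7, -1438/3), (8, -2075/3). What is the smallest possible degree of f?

3

Divided differences on the nodes -1, 1, 2, 5, 7, 8:
  order 0: -14/3  -10/3  -53/3  -578/3  -1438/3  -2075/3
  order 1: 2/3  -43/3  -175/3  -430/3  -637/3
  order 2: -5  -11  -17  -23
  order 3: -1  -1  -1
  order 4: 0  0
  order 5: 0
The order-3 divided differences are all -1 (nonzero) and every higher order vanishes, so the data lies on a polynomial of degree exactly 3.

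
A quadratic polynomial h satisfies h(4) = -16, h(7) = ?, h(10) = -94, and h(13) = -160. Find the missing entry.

On equispaced nodes a degree-2 polynomial has vanishing third forward difference, so
  - h(4) + 3·h(7) - 3·h(10) + h(13) = 0.
Substituting the known values and solving for h(7):
  3·h(7) = -138
  h(7) = -46.

-46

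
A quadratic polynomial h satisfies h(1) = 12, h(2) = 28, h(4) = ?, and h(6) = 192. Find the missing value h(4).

The 3 known points determine the degree-2 polynomial uniquely.
Write h(x) = ax^2 + bx + c. Substituting each data point gives a linear system:
  a + b + c = 12
  4a + 2b + c = 28
  36a + 6b + c = 192
Solving the system yields a = 5, b = 1, c = 6.
So h(x) = 5x^2 + x + 6.
Then h(4) = 90.

90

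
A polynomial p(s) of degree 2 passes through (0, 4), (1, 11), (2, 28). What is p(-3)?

Forward differences of the values at s = 0, 1, 2:
  p  : 4  11  28
  Δ  : 7  17
  Δ^2: 10
The second differences are constant, confirming degree 2.
Interpolating (Newton forward form) and evaluating at s = -3 gives p(-3) = 43.

43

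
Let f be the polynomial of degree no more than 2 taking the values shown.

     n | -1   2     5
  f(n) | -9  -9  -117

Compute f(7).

Using the Lagrange interpolation formula with nodes -1, 2, 5:
  L_0(n) = (n - 2)(n - 5) / 18
  L_1(n) = (n + 1)(n - 5) / -9
  L_2(n) = (n + 1)(n - 2) / 18
Then f(n) = -9·L_0(n) - 9·L_1(n) - 117·L_2(n).
Expanding and collecting terms gives f(n) = -6n² + 6n + 3.
Evaluating at n = 7: f(7) = -249.

-249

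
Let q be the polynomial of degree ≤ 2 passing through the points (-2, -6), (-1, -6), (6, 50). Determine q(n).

Write q(n) = an^2 + bn + c. Substituting each data point gives a linear system:
  4a - 2b + c = -6
  a - b + c = -6
  36a + 6b + c = 50
Solving the system yields a = 1, b = 3, c = -4.
So q(n) = n² + 3n - 4.
Check: q(-2) = -6. ✓

q(n) = n^2 + 3n - 4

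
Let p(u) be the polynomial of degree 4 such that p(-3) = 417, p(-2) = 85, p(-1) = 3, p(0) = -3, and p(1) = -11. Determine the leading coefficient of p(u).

Write p(u) = au^4 + bu^3 + cu^2 + du + e. Substituting each data point gives a linear system:
  81a - 27b + 9c - 3d + e = 417
  16a - 8b + 4c - 2d + e = 85
  a - b + c - d + e = 3
  e = -3
  a + b + c + d + e = -11
Solving the system yields a = 4, b = -5, c = -5, d = -2, e = -3.
So p(u) = 4u^4 - 5u^3 - 5u^2 - 2u - 3.
The leading coefficient is 4.

4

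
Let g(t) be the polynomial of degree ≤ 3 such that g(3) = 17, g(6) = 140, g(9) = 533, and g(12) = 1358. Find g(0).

2

Using the Lagrange interpolation formula with nodes 3, 6, 9, 12:
  L_0(t) = (t - 6)(t - 9)(t - 12) / -162
  L_1(t) = (t - 3)(t - 9)(t - 12) / 54
  L_2(t) = (t - 3)(t - 6)(t - 12) / -54
  L_3(t) = (t - 3)(t - 6)(t - 9) / 162
Then g(t) = 17·L_0(t) + 140·L_1(t) + 533·L_2(t) + 1358·L_3(t).
Expanding and collecting terms gives g(t) = t³ - 3t² + 5t + 2.
Evaluating at t = 0: g(0) = 2.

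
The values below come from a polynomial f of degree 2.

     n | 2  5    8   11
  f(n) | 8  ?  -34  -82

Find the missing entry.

The 3 known points determine the degree-2 polynomial uniquely.
Write f(n) = an^2 + bn + c. Substituting each data point gives a linear system:
  4a + 2b + c = 8
  64a + 8b + c = -34
  121a + 11b + c = -82
Solving the system yields a = -1, b = 3, c = 6.
So f(n) = -n^2 + 3n + 6.
Then f(5) = -4.

-4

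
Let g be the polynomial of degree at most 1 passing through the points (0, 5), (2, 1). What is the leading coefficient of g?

Write g(n) = an + b. Substituting each data point gives a linear system:
  b = 5
  2a + b = 1
Solving the system yields a = -2, b = 5.
So g(n) = -2n + 5.
The leading coefficient is -2.

-2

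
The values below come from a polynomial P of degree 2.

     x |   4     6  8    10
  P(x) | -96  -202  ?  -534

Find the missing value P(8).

-348

The 3 known points determine the degree-2 polynomial uniquely.
Write P(x) = ax^2 + bx + c. Substituting each data point gives a linear system:
  16a + 4b + c = -96
  36a + 6b + c = -202
  100a + 10b + c = -534
Solving the system yields a = -5, b = -3, c = -4.
So P(x) = -5x² - 3x - 4.
Then P(8) = -348.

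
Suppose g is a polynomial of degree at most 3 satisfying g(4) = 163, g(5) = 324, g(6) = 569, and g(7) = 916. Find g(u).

Using the Lagrange interpolation formula with nodes 4, 5, 6, 7:
  L_0(u) = (u - 5)(u - 6)(u - 7) / -6
  L_1(u) = (u - 4)(u - 6)(u - 7) / 2
  L_2(u) = (u - 4)(u - 5)(u - 7) / -2
  L_3(u) = (u - 4)(u - 5)(u - 6) / 6
Then g(u) = 163·L_0(u) + 324·L_1(u) + 569·L_2(u) + 916·L_3(u).
Expanding and collecting terms gives g(u) = 3u³ - 3u² + 5u - 1.
Check: g(5) = 324. ✓

g(u) = 3u^3 - 3u^2 + 5u - 1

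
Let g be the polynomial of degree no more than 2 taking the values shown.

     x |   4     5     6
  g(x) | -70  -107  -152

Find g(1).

-7

Write g(x) = ax^2 + bx + c. Substituting each data point gives a linear system:
  16a + 4b + c = -70
  25a + 5b + c = -107
  36a + 6b + c = -152
Solving the system yields a = -4, b = -1, c = -2.
So g(x) = -4x^2 - x - 2.
Then g(1) = -7.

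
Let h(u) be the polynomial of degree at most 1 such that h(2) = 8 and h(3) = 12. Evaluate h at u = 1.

4

Write h(u) = au + b. Substituting each data point gives a linear system:
  2a + b = 8
  3a + b = 12
Solving the system yields a = 4, b = 0.
So h(u) = 4u.
Then h(1) = 4.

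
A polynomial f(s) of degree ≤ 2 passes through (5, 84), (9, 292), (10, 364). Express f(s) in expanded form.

f(s) = 4s^2 - 4s + 4

Using the Lagrange interpolation formula with nodes 5, 9, 10:
  L_0(s) = (s - 9)(s - 10) / 20
  L_1(s) = (s - 5)(s - 10) / -4
  L_2(s) = (s - 5)(s - 9) / 5
Then f(s) = 84·L_0(s) + 292·L_1(s) + 364·L_2(s).
Expanding and collecting terms gives f(s) = 4s^2 - 4s + 4.
Check: f(5) = 84. ✓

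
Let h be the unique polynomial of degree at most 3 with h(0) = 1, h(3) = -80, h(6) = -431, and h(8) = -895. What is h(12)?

Write h(x) = ax^3 + bx^2 + cx + d. Substituting each data point gives a linear system:
  d = 1
  27a + 9b + 3c + d = -80
  216a + 36b + 6c + d = -431
  512a + 64b + 8c + d = -895
Solving the system yields a = -1, b = -6, c = 0, d = 1.
So h(x) = -x^3 - 6x^2 + 1.
Then h(12) = -2591.

-2591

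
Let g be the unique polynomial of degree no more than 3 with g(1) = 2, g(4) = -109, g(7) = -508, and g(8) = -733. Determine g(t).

Write g(t) = at^3 + bt^2 + ct + d. Substituting each data point gives a linear system:
  a + b + c + d = 2
  64a + 16b + 4c + d = -109
  343a + 49b + 7c + d = -508
  512a + 64b + 8c + d = -733
Solving the system yields a = -1, b = -4, c = 4, d = 3.
So g(t) = -t^3 - 4t^2 + 4t + 3.
Check: g(4) = -109. ✓

g(t) = -t^3 - 4t^2 + 4t + 3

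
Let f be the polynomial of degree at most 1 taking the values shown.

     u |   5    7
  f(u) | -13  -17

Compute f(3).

Write f(u) = au + b. Substituting each data point gives a linear system:
  5a + b = -13
  7a + b = -17
Solving the system yields a = -2, b = -3.
So f(u) = -2u - 3.
Then f(3) = -9.

-9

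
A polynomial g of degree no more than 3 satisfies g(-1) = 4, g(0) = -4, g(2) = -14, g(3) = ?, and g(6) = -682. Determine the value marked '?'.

-64

The 4 known points determine the degree-3 polynomial uniquely.
Write g(u) = au^3 + bu^2 + cu + d. Substituting each data point gives a linear system:
  -a + b - c + d = 4
  d = -4
  8a + 4b + 2c + d = -14
  216a + 36b + 6c + d = -682
Solving the system yields a = -4, b = 5, c = 1, d = -4.
So g(u) = -4u^3 + 5u^2 + u - 4.
Then g(3) = -64.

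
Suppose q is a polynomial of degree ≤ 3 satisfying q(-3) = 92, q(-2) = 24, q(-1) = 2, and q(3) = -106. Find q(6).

-880

Using the Lagrange interpolation formula with nodes -3, -2, -1, 3:
  L_0(n) = (n + 2)(n + 1)(n - 3) / -12
  L_1(n) = (n + 3)(n + 1)(n - 3) / 5
  L_2(n) = (n + 3)(n + 2)(n - 3) / -8
  L_3(n) = (n + 3)(n + 2)(n + 1) / 120
Then q(n) = 92·L_0(n) + 24·L_1(n) + 2·L_2(n) - 106·L_3(n).
Expanding and collecting terms gives q(n) = -4n^3 - n^2 + 3n + 2.
Evaluating at n = 6: q(6) = -880.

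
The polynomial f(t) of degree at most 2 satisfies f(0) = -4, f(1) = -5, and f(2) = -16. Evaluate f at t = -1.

Write f(t) = at^2 + bt + c. Substituting each data point gives a linear system:
  c = -4
  a + b + c = -5
  4a + 2b + c = -16
Solving the system yields a = -5, b = 4, c = -4.
So f(t) = -5t² + 4t - 4.
Then f(-1) = -13.

-13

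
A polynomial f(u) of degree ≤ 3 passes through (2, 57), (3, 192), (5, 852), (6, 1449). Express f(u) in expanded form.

Write f(u) = au^3 + bu^2 + cu + d. Substituting each data point gives a linear system:
  8a + 4b + 2c + d = 57
  27a + 9b + 3c + d = 192
  125a + 25b + 5c + d = 852
  216a + 36b + 6c + d = 1449
Solving the system yields a = 6, b = 5, c = -4, d = -3.
So f(u) = 6u^3 + 5u^2 - 4u - 3.
Check: f(3) = 192. ✓

f(u) = 6u^3 + 5u^2 - 4u - 3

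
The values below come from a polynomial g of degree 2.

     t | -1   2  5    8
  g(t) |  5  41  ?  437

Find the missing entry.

On equispaced nodes a degree-2 polynomial has vanishing third forward difference, so
  - g(-1) + 3·g(2) - 3·g(5) + g(8) = 0.
Substituting the known values and solving for g(5):
  -3·g(5) = -555
  g(5) = 185.

185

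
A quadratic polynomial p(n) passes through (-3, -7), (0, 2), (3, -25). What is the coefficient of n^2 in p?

Write p(n) = an^2 + bn + c. Substituting each data point gives a linear system:
  9a - 3b + c = -7
  c = 2
  9a + 3b + c = -25
Solving the system yields a = -2, b = -3, c = 2.
So p(n) = -2n^2 - 3n + 2.
The leading coefficient is -2.

-2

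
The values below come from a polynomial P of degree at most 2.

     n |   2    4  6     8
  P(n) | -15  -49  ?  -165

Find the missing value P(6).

The 3 known points determine the degree-2 polynomial uniquely.
Write P(n) = an^2 + bn + c. Substituting each data point gives a linear system:
  4a + 2b + c = -15
  16a + 4b + c = -49
  64a + 8b + c = -165
Solving the system yields a = -2, b = -5, c = 3.
So P(n) = -2n^2 - 5n + 3.
Then P(6) = -99.

-99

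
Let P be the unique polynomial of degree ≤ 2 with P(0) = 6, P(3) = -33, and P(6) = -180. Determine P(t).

P(t) = -6t^2 + 5t + 6

Using the Lagrange interpolation formula with nodes 0, 3, 6:
  L_0(t) = (t - 3)(t - 6) / 18
  L_1(t) = t(t - 6) / -9
  L_2(t) = t(t - 3) / 18
Then P(t) = 6·L_0(t) - 33·L_1(t) - 180·L_2(t).
Expanding and collecting terms gives P(t) = -6t² + 5t + 6.
Check: P(0) = 6. ✓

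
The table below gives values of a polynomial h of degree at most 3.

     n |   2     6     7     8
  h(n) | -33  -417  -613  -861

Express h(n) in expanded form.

h(n) = -n^3 - 5n^2 - 4n + 3

Using the Lagrange interpolation formula with nodes 2, 6, 7, 8:
  L_0(n) = (n - 6)(n - 7)(n - 8) / -120
  L_1(n) = (n - 2)(n - 7)(n - 8) / 8
  L_2(n) = (n - 2)(n - 6)(n - 8) / -5
  L_3(n) = (n - 2)(n - 6)(n - 7) / 12
Then h(n) = -33·L_0(n) - 417·L_1(n) - 613·L_2(n) - 861·L_3(n).
Expanding and collecting terms gives h(n) = -n^3 - 5n^2 - 4n + 3.
Check: h(7) = -613. ✓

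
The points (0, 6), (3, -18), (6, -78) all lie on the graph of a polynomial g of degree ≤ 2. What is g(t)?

Using the Lagrange interpolation formula with nodes 0, 3, 6:
  L_0(t) = (t - 3)(t - 6) / 18
  L_1(t) = t(t - 6) / -9
  L_2(t) = t(t - 3) / 18
Then g(t) = 6·L_0(t) - 18·L_1(t) - 78·L_2(t).
Expanding and collecting terms gives g(t) = -2t^2 - 2t + 6.
Check: g(3) = -18. ✓

g(t) = -2t^2 - 2t + 6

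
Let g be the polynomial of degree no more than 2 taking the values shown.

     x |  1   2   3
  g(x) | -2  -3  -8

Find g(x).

Using the Lagrange interpolation formula with nodes 1, 2, 3:
  L_0(x) = (x - 2)(x - 3) / 2
  L_1(x) = (x - 1)(x - 3) / -1
  L_2(x) = (x - 1)(x - 2) / 2
Then g(x) = -2·L_0(x) - 3·L_1(x) - 8·L_2(x).
Expanding and collecting terms gives g(x) = -2x^2 + 5x - 5.
Check: g(3) = -8. ✓

g(x) = -2x^2 + 5x - 5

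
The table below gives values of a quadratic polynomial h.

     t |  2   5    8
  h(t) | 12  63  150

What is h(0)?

-2

Write h(t) = at^2 + bt + c. Substituting each data point gives a linear system:
  4a + 2b + c = 12
  25a + 5b + c = 63
  64a + 8b + c = 150
Solving the system yields a = 2, b = 3, c = -2.
So h(t) = 2t^2 + 3t - 2.
Then h(0) = -2.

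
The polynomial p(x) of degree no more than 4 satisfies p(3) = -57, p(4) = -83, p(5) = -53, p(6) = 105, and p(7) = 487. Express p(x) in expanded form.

p(x) = x^4 - 6x^3 + 3x^2 - 3

Using the Lagrange interpolation formula with nodes 3, 4, 5, 6, 7:
  L_0(x) = (x - 4)(x - 5)(x - 6)(x - 7) / 24
  L_1(x) = (x - 3)(x - 5)(x - 6)(x - 7) / -6
  L_2(x) = (x - 3)(x - 4)(x - 6)(x - 7) / 4
  L_3(x) = (x - 3)(x - 4)(x - 5)(x - 7) / -6
  L_4(x) = (x - 3)(x - 4)(x - 5)(x - 6) / 24
Then p(x) = -57·L_0(x) - 83·L_1(x) - 53·L_2(x) + 105·L_3(x) + 487·L_4(x).
Expanding and collecting terms gives p(x) = x^4 - 6x^3 + 3x^2 - 3.
Check: p(4) = -83. ✓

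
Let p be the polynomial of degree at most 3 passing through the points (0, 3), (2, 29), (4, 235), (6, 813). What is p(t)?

p(t) = 4t^3 - (3/2)t^2 + 3

Write p(t) = at^3 + bt^2 + ct + d. Substituting each data point gives a linear system:
  d = 3
  8a + 4b + 2c + d = 29
  64a + 16b + 4c + d = 235
  216a + 36b + 6c + d = 813
Solving the system yields a = 4, b = -3/2, c = 0, d = 3.
So p(t) = 4t^3 - (3/2)t^2 + 3.
Check: p(6) = 813. ✓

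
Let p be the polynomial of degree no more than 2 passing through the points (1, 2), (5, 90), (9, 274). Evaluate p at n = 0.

Write p(n) = an^2 + bn + c. Substituting each data point gives a linear system:
  a + b + c = 2
  25a + 5b + c = 90
  81a + 9b + c = 274
Solving the system yields a = 3, b = 4, c = -5.
So p(n) = 3n^2 + 4n - 5.
Then p(0) = -5.

-5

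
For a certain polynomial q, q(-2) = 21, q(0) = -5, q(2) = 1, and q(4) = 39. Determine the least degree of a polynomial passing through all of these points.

Forward differences of the values at n = -2, 0, 2, 4:
  q  : 21  -5  1  39
  Δ  : -26  6  38
  Δ^2: 32  32
  Δ^3: 0
The second differences are constant (32) and nonzero, while all higher differences vanish, so the minimal degree is 2.

2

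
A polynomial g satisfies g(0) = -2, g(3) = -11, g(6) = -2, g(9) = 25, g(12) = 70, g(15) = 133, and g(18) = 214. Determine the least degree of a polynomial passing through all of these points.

Forward differences of the values at x = 0, 3, 6, 9, 12, 15, 18:
  g  : -2  -11  -2  25  70  133  214
  Δ  : -9  9  27  45  63  81
  Δ^2: 18  18  18  18  18
  Δ^3: 0  0  0  0
  Δ^4: 0  0  0
  Δ^5: 0  0
  Δ^6: 0
The second differences are constant (18) and nonzero, while all higher differences vanish, so the minimal degree is 2.

2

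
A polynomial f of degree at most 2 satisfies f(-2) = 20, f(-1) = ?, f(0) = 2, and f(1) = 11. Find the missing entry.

On equispaced nodes a degree-2 polynomial has vanishing third forward difference, so
  - f(-2) + 3·f(-1) - 3·f(0) + f(1) = 0.
Substituting the known values and solving for f(-1):
  3·f(-1) = 15
  f(-1) = 5.

5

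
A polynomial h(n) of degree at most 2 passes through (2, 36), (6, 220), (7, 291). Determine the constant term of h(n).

Write h(n) = an^2 + bn + c. Substituting each data point gives a linear system:
  4a + 2b + c = 36
  36a + 6b + c = 220
  49a + 7b + c = 291
Solving the system yields a = 5, b = 6, c = 4.
So h(n) = 5n^2 + 6n + 4.
The constant term is 4.

4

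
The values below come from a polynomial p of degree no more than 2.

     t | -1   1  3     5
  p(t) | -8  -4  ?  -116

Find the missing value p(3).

-40

On equispaced nodes a degree-2 polynomial has vanishing third forward difference, so
  - p(-1) + 3·p(1) - 3·p(3) + p(5) = 0.
Substituting the known values and solving for p(3):
  -3·p(3) = 120
  p(3) = -40.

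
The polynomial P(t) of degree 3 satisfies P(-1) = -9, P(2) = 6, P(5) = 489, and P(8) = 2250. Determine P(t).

P(t) = 5t^3 - 4t^2 - 6t - 6

Write P(t) = at^3 + bt^2 + ct + d. Substituting each data point gives a linear system:
  -a + b - c + d = -9
  8a + 4b + 2c + d = 6
  125a + 25b + 5c + d = 489
  512a + 64b + 8c + d = 2250
Solving the system yields a = 5, b = -4, c = -6, d = -6.
So P(t) = 5t^3 - 4t^2 - 6t - 6.
Check: P(8) = 2250. ✓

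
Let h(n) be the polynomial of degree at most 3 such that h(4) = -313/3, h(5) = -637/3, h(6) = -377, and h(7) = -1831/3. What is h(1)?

Using the Lagrange interpolation formula with nodes 4, 5, 6, 7:
  L_0(n) = (n - 5)(n - 6)(n - 7) / -6
  L_1(n) = (n - 4)(n - 6)(n - 7) / 2
  L_2(n) = (n - 4)(n - 5)(n - 7) / -2
  L_3(n) = (n - 4)(n - 5)(n - 6) / 6
Then h(n) = -313/3·L_0(n) - 637/3·L_1(n) - 377·L_2(n) - 1831/3·L_3(n).
Expanding and collecting terms gives h(n) = -2n³ + (5/3)n² - n + 1.
Evaluating at n = 1: h(1) = -1/3.

-1/3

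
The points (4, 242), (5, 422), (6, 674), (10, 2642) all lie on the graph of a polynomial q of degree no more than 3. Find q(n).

q(n) = 2n^3 + 6n^2 + 4n + 2

Write q(n) = an^3 + bn^2 + cn + d. Substituting each data point gives a linear system:
  64a + 16b + 4c + d = 242
  125a + 25b + 5c + d = 422
  216a + 36b + 6c + d = 674
  1000a + 100b + 10c + d = 2642
Solving the system yields a = 2, b = 6, c = 4, d = 2.
So q(n) = 2n³ + 6n² + 4n + 2.
Check: q(10) = 2642. ✓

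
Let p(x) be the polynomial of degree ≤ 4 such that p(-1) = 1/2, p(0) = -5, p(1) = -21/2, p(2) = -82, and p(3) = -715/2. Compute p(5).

Write p(x) = ax^4 + bx^3 + cx^2 + dx + e. Substituting each data point gives a linear system:
  a - b + c - d + e = 1/2
  e = -5
  a + b + c + d + e = -21/2
  16a + 8b + 4c + 2d + e = -82
  81a + 27b + 9c + 3d + e = -715/2
Solving the system yields a = -3, b = -5, c = 3, d = -1/2, e = -5.
So p(x) = -3x^4 - 5x^3 + 3x^2 - (1/2)x - 5.
Then p(5) = -4865/2.

-4865/2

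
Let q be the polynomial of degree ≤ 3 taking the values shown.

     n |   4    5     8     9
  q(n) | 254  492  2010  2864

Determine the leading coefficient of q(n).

4

Write q(n) = an^3 + bn^2 + cn + d. Substituting each data point gives a linear system:
  64a + 16b + 4c + d = 254
  125a + 25b + 5c + d = 492
  512a + 64b + 8c + d = 2010
  729a + 81b + 9c + d = 2864
Solving the system yields a = 4, b = -1, c = 3, d = 2.
So q(n) = 4n^3 - n^2 + 3n + 2.
The leading coefficient is 4.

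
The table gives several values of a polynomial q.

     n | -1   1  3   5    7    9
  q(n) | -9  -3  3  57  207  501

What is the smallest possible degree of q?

Forward differences of the values at n = -1, 1, 3, 5, 7, 9:
  q  : -9  -3  3  57  207  501
  Δ  : 6  6  54  150  294
  Δ^2: 0  48  96  144
  Δ^3: 48  48  48
  Δ^4: 0  0
  Δ^5: 0
The third differences are constant (48) and nonzero, while all higher differences vanish, so the minimal degree is 3.

3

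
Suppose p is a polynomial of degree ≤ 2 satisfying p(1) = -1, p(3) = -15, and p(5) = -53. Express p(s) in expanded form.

Write p(s) = as^2 + bs + c. Substituting each data point gives a linear system:
  a + b + c = -1
  9a + 3b + c = -15
  25a + 5b + c = -53
Solving the system yields a = -3, b = 5, c = -3.
So p(s) = -3s^2 + 5s - 3.
Check: p(5) = -53. ✓

p(s) = -3s^2 + 5s - 3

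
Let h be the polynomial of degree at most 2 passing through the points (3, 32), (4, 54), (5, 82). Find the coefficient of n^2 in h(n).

Write h(n) = an^2 + bn + c. Substituting each data point gives a linear system:
  9a + 3b + c = 32
  16a + 4b + c = 54
  25a + 5b + c = 82
Solving the system yields a = 3, b = 1, c = 2.
So h(n) = 3n² + n + 2.
The leading coefficient is 3.

3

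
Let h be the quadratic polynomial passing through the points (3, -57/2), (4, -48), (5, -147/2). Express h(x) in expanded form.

h(x) = -3x^2 + (3/2)x - 6

Write h(x) = ax^2 + bx + c. Substituting each data point gives a linear system:
  9a + 3b + c = -57/2
  16a + 4b + c = -48
  25a + 5b + c = -147/2
Solving the system yields a = -3, b = 3/2, c = -6.
So h(x) = -3x^2 + (3/2)x - 6.
Check: h(5) = -147/2. ✓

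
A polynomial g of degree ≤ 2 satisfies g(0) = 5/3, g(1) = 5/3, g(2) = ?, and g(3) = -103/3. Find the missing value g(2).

The 3 known points determine the degree-2 polynomial uniquely.
Write g(u) = au^2 + bu + c. Substituting each data point gives a linear system:
  c = 5/3
  a + b + c = 5/3
  9a + 3b + c = -103/3
Solving the system yields a = -6, b = 6, c = 5/3.
So g(u) = -6u^2 + 6u + 5/3.
Then g(2) = -31/3.

-31/3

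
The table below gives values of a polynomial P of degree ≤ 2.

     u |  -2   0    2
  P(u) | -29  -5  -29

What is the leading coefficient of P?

Write P(u) = au^2 + bu + c. Substituting each data point gives a linear system:
  4a - 2b + c = -29
  c = -5
  4a + 2b + c = -29
Solving the system yields a = -6, b = 0, c = -5.
So P(u) = -6u^2 - 5.
The leading coefficient is -6.

-6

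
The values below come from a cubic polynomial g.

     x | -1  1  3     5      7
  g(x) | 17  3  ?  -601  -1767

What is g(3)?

The 4 known points determine the degree-3 polynomial uniquely.
Write g(x) = ax^3 + bx^2 + cx + d. Substituting each data point gives a linear system:
  -a + b - c + d = 17
  a + b + c + d = 3
  125a + 25b + 5c + d = -601
  343a + 49b + 7c + d = -1767
Solving the system yields a = -6, b = 6, c = -1, d = 4.
So g(x) = -6x^3 + 6x^2 - x + 4.
Then g(3) = -107.

-107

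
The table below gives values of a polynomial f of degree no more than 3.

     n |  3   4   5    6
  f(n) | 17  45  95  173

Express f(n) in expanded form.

Write f(n) = an^3 + bn^2 + cn + d. Substituting each data point gives a linear system:
  27a + 9b + 3c + d = 17
  64a + 16b + 4c + d = 45
  125a + 25b + 5c + d = 95
  216a + 36b + 6c + d = 173
Solving the system yields a = 1, b = -1, c = -2, d = 5.
So f(n) = n^3 - n^2 - 2n + 5.
Check: f(6) = 173. ✓

f(n) = n^3 - n^2 - 2n + 5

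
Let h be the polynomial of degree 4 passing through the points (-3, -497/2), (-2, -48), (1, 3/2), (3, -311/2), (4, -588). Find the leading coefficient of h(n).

-3

Write h(n) = an^4 + bn^3 + cn^2 + dn + e. Substituting each data point gives a linear system:
  81a - 27b + 9c - 3d + e = -497/2
  16a - 8b + 4c - 2d + e = -48
  a + b + c + d + e = 3/2
  81a + 27b + 9c + 3d + e = -311/2
  256a + 64b + 16c + 4d + e = -588
Solving the system yields a = -3, b = 3/2, c = 5, d = 2, e = -4.
So h(n) = -3n^4 + (3/2)n^3 + 5n^2 + 2n - 4.
The leading coefficient is -3.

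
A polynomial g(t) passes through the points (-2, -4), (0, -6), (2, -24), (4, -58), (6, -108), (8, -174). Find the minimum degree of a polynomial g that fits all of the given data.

2

Forward differences of the values at t = -2, 0, 2, 4, 6, 8:
  g  : -4  -6  -24  -58  -108  -174
  Δ  : -2  -18  -34  -50  -66
  Δ^2: -16  -16  -16  -16
  Δ^3: 0  0  0
  Δ^4: 0  0
  Δ^5: 0
The second differences are constant (-16) and nonzero, while all higher differences vanish, so the minimal degree is 2.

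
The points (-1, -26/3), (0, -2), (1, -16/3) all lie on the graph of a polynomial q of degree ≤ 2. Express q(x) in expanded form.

Write q(x) = ax^2 + bx + c. Substituting each data point gives a linear system:
  a - b + c = -26/3
  c = -2
  a + b + c = -16/3
Solving the system yields a = -5, b = 5/3, c = -2.
So q(x) = -5x^2 + (5/3)x - 2.
Check: q(1) = -16/3. ✓

q(x) = -5x^2 + (5/3)x - 2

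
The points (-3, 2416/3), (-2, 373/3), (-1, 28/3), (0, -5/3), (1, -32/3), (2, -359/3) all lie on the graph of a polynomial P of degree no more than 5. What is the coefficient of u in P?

-5

Write P(u) = au^5 + bu^4 + cu^3 + du^2 + eu + k. Substituting each data point gives a linear system:
  -243a + 81b - 27c + 9d - 3e + k = 2416/3
  -32a + 16b - 8c + 4d - 2e + k = 373/3
  -a + b - c + d - e + k = 28/3
  k = -5/3
  a + b + c + d + e + k = -32/3
  32a + 16b + 8c + 4d + 2e + k = -359/3
Solving the system yields a = -3, b = 0, c = -2, d = 1, e = -5, k = -5/3.
So P(u) = -3u⁵ - 2u³ + u² - 5u - 5/3.
The coefficient of u is -5.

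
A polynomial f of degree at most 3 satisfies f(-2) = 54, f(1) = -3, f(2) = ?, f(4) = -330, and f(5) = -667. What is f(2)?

The 4 known points determine the degree-3 polynomial uniquely.
Write f(t) = at^3 + bt^2 + ct + d. Substituting each data point gives a linear system:
  -8a + 4b - 2c + d = 54
  a + b + c + d = -3
  64a + 16b + 4c + d = -330
  125a + 25b + 5c + d = -667
Solving the system yields a = -6, b = 3, c = 2, d = -2.
So f(t) = -6t^3 + 3t^2 + 2t - 2.
Then f(2) = -34.

-34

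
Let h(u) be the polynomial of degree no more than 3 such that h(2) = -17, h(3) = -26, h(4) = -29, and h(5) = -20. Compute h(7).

Using the Lagrange interpolation formula with nodes 2, 3, 4, 5:
  L_0(u) = (u - 3)(u - 4)(u - 5) / -6
  L_1(u) = (u - 2)(u - 4)(u - 5) / 2
  L_2(u) = (u - 2)(u - 3)(u - 5) / -2
  L_3(u) = (u - 2)(u - 3)(u - 4) / 6
Then h(u) = -17·L_0(u) - 26·L_1(u) - 29·L_2(u) - 20·L_3(u).
Expanding and collecting terms gives h(u) = u^3 - 6u^2 + 2u - 5.
Evaluating at u = 7: h(7) = 58.

58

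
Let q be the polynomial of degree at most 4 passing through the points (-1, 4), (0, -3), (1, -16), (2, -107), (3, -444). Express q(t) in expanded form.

Using the Lagrange interpolation formula with nodes -1, 0, 1, 2, 3:
  L_0(t) = t(t - 1)(t - 2)(t - 3) / 24
  L_1(t) = (t + 1)(t - 1)(t - 2)(t - 3) / -6
  L_2(t) = (t + 1)t(t - 2)(t - 3) / 4
  L_3(t) = (t + 1)t(t - 1)(t - 3) / -6
  L_4(t) = (t + 1)t(t - 1)(t - 2) / 24
Then q(t) = 4·L_0(t) - 3·L_1(t) - 16·L_2(t) - 107·L_3(t) - 444·L_4(t).
Expanding and collecting terms gives q(t) = -4t⁴ - 4t³ + t² - 6t - 3.
Check: q(0) = -3. ✓

q(t) = -4t^4 - 4t^3 + t^2 - 6t - 3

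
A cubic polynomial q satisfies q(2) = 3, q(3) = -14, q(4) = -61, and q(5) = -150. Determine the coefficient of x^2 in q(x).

Write q(x) = ax^3 + bx^2 + cx + d. Substituting each data point gives a linear system:
  8a + 4b + 2c + d = 3
  27a + 9b + 3c + d = -14
  64a + 16b + 4c + d = -61
  125a + 25b + 5c + d = -150
Solving the system yields a = -2, b = 3, c = 6, d = -5.
So q(x) = -2x³ + 3x² + 6x - 5.
The coefficient of x^2 is 3.

3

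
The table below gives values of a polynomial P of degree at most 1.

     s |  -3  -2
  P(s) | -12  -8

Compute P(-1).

Using the Lagrange interpolation formula with nodes -3, -2:
  L_0(s) = (s + 2) / -1
  L_1(s) = (s + 3) / 1
Then P(s) = -12·L_0(s) - 8·L_1(s).
Expanding and collecting terms gives P(s) = 4s.
Evaluating at s = -1: P(-1) = -4.

-4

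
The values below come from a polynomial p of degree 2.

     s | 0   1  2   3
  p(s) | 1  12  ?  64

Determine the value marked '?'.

On equispaced nodes a degree-2 polynomial has vanishing third forward difference, so
  - p(0) + 3·p(1) - 3·p(2) + p(3) = 0.
Substituting the known values and solving for p(2):
  -3·p(2) = -99
  p(2) = 33.

33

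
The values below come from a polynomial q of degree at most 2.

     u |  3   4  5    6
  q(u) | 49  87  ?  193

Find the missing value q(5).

135

The 3 known points determine the degree-2 polynomial uniquely.
Write q(u) = au^2 + bu + c. Substituting each data point gives a linear system:
  9a + 3b + c = 49
  16a + 4b + c = 87
  36a + 6b + c = 193
Solving the system yields a = 5, b = 3, c = -5.
So q(u) = 5u^2 + 3u - 5.
Then q(5) = 135.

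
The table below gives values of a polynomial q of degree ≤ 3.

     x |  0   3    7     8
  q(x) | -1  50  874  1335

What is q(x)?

q(x) = 3x^3 - 3x^2 - x - 1

Write q(x) = ax^3 + bx^2 + cx + d. Substituting each data point gives a linear system:
  d = -1
  27a + 9b + 3c + d = 50
  343a + 49b + 7c + d = 874
  512a + 64b + 8c + d = 1335
Solving the system yields a = 3, b = -3, c = -1, d = -1.
So q(x) = 3x^3 - 3x^2 - x - 1.
Check: q(3) = 50. ✓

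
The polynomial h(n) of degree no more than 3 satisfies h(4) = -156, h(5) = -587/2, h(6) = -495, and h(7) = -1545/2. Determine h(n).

h(n) = -2n^3 - 2n^2 + (5/2)n - 6

Write h(n) = an^3 + bn^2 + cn + d. Substituting each data point gives a linear system:
  64a + 16b + 4c + d = -156
  125a + 25b + 5c + d = -587/2
  216a + 36b + 6c + d = -495
  343a + 49b + 7c + d = -1545/2
Solving the system yields a = -2, b = -2, c = 5/2, d = -6.
So h(n) = -2n^3 - 2n^2 + (5/2)n - 6.
Check: h(4) = -156. ✓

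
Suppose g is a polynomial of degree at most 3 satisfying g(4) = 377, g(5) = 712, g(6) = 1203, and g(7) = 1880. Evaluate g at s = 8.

Using the Lagrange interpolation formula with nodes 4, 5, 6, 7:
  L_0(s) = (s - 5)(s - 6)(s - 7) / -6
  L_1(s) = (s - 4)(s - 6)(s - 7) / 2
  L_2(s) = (s - 4)(s - 5)(s - 7) / -2
  L_3(s) = (s - 4)(s - 5)(s - 6) / 6
Then g(s) = 377·L_0(s) + 712·L_1(s) + 1203·L_2(s) + 1880·L_3(s).
Expanding and collecting terms gives g(s) = 5s^3 + 3s^2 + 3s - 3.
Evaluating at s = 8: g(8) = 2773.

2773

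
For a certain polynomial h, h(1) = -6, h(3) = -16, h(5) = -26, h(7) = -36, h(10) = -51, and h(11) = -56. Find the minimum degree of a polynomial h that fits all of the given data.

Divided differences on the nodes 1, 3, 5, 7, 10, 11:
  order 0: -6  -16  -26  -36  -51  -56
  order 1: -5  -5  -5  -5  -5
  order 2: 0  0  0  0
  order 3: 0  0  0
  order 4: 0  0
  order 5: 0
The order-1 divided differences are all -5 (nonzero) and every higher order vanishes, so the data lies on a polynomial of degree exactly 1.

1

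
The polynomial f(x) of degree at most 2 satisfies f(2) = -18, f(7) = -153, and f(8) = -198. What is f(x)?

f(x) = -3x^2 - 6

Write f(x) = ax^2 + bx + c. Substituting each data point gives a linear system:
  4a + 2b + c = -18
  49a + 7b + c = -153
  64a + 8b + c = -198
Solving the system yields a = -3, b = 0, c = -6.
So f(x) = -3x^2 - 6.
Check: f(2) = -18. ✓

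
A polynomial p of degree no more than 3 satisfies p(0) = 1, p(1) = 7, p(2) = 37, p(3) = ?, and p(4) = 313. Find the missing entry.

The 4 known points determine the degree-3 polynomial uniquely.
Write p(x) = ax^3 + bx^2 + cx + d. Substituting each data point gives a linear system:
  d = 1
  a + b + c + d = 7
  8a + 4b + 2c + d = 37
  64a + 16b + 4c + d = 313
Solving the system yields a = 6, b = -6, c = 6, d = 1.
So p(x) = 6x^3 - 6x^2 + 6x + 1.
Then p(3) = 127.

127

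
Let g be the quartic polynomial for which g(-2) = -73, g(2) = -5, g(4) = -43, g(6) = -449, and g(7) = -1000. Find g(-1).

-8

Using the Lagrange interpolation formula with nodes -2, 2, 4, 6, 7:
  L_0(t) = (t - 2)(t - 4)(t - 6)(t - 7) / 1728
  L_1(t) = (t + 2)(t - 4)(t - 6)(t - 7) / -160
  L_2(t) = (t + 2)(t - 2)(t - 6)(t - 7) / 72
  L_3(t) = (t + 2)(t - 2)(t - 4)(t - 7) / -64
  L_4(t) = (t + 2)(t - 2)(t - 4)(t - 6) / 135
Then g(t) = -73·L_0(t) - 5·L_1(t) - 43·L_2(t) - 449·L_3(t) - 1000·L_4(t).
Expanding and collecting terms gives g(t) = -t^4 + 5t^3 - 6t^2 - 3t + 1.
Evaluating at t = -1: g(-1) = -8.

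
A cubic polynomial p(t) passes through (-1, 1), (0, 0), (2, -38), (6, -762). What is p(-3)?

57

Using the Lagrange interpolation formula with nodes -1, 0, 2, 6:
  L_0(t) = t(t - 2)(t - 6) / -21
  L_1(t) = (t + 1)(t - 2)(t - 6) / 12
  L_2(t) = (t + 1)t(t - 6) / -24
  L_3(t) = (t + 1)t(t - 2) / 168
Then p(t) = 1·L_0(t) + 0·L_1(t) - 38·L_2(t) - 762·L_3(t).
Expanding and collecting terms gives p(t) = -3t^3 - 3t^2 - t.
Evaluating at t = -3: p(-3) = 57.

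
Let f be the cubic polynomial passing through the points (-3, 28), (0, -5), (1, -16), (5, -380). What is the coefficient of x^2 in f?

Write f(x) = ax^3 + bx^2 + cx + d. Substituting each data point gives a linear system:
  -27a + 9b - 3c + d = 28
  d = -5
  a + b + c + d = -16
  125a + 25b + 5c + d = -380
Solving the system yields a = -2, b = -4, c = -5, d = -5.
So f(x) = -2x^3 - 4x^2 - 5x - 5.
The coefficient of x^2 is -4.

-4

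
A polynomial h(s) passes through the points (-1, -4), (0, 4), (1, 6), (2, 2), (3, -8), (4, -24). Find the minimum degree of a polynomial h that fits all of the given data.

2

Forward differences of the values at s = -1, 0, 1, 2, 3, 4:
  h  : -4  4  6  2  -8  -24
  Δ  : 8  2  -4  -10  -16
  Δ^2: -6  -6  -6  -6
  Δ^3: 0  0  0
  Δ^4: 0  0
  Δ^5: 0
The second differences are constant (-6) and nonzero, while all higher differences vanish, so the minimal degree is 2.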